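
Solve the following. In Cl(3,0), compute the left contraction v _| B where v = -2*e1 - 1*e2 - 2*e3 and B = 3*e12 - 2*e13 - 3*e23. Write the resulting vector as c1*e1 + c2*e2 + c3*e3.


Left contraction v _| B = <vB>_1 (grade-1 part of the geometric product vB).
Using e1_|e12 = e2, e2_|e12 = -e1, e1_|e13 = e3, e3_|e13 = -e1, e2_|e23 = e3, e3_|e23 = -e2:
e1 coeff: -v2*b12 - v3*b13 = -(-1)*(3) - (-2)*(-2) = -1
e2 coeff: v1*b12 - v3*b23 = (-2)*(3) - (-2)*(-3) = -12
e3 coeff: v1*b13 + v2*b23 = (-2)*(-2) + (-1)*(-3) = 7
v _| B = -1*e1 - 12*e2 + 7*e3


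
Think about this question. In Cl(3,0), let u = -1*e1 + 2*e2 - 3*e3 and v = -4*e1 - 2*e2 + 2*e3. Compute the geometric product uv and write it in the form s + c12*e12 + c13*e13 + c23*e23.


In Cl(3,0): e_i^2 = 1, e_ie_j = -e_je_i for i != j.
Scalar part = u . v = (-1)*(-4) + 2*(-2) + (-3)*2
= 4 + (-4) + (-6) = -6
e12 coeff = (-1)*(-2) - 2*(-4) = 2 - (-8) = 10
e13 coeff = (-1)*2 - (-3)*(-4) = -2 - 12 = -14
e23 coeff = 2*2 - (-3)*(-2) = 4 - 6 = -2
uv = -6 + 10*e12 - 14*e13 - 2*e23


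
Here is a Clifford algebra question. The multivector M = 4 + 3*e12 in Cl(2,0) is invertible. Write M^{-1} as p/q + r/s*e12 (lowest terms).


M = 4 + 3*e12, where e12^2 = -1.
Since M commutes with its reverse ~M = a - b*e12, M * ~M = a^2 - b^2*e12^2 = a^2 + b^2.
So M^{-1} = ~M / (a^2 + b^2) = (a - b*e12)/(a^2 + b^2).
a^2 + b^2 = 16 + 9 = 25
Scalar part = 4/25 = 4/25
Bivector coeff = -3/25 = -3/25
M^{-1} = 4/25 - 3/25*e12


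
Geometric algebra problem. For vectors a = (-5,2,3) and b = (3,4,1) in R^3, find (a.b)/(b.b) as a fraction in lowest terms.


Projection coefficient = (a . b) / (b . b)
a . b = (-5)*3 + 2*4 + 3*1
= -15 + 8 + 3 = -4
b . b = 3^2 + 4^2 + 1^2
= 9 + 16 + 1 = 26
Coefficient = -4/26
In lowest terms: -2/13


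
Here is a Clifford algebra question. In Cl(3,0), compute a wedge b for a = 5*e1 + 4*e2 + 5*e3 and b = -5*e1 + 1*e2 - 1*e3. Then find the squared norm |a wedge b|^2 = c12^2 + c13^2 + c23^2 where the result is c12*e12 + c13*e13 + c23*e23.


a wedge b = (a1*b2 - a2*b1)*e12 + (a1*b3 - a3*b1)*e13 + (a2*b3 - a3*b2)*e23
e12 coeff: 5*1 - 4*(-5) = 5 - (-20) = 25
e13 coeff: 5*(-1) - 5*(-5) = -5 - (-25) = 20
e23 coeff: 4*(-1) - 5*1 = -4 - 5 = -9
|a wedge b|^2 = 25^2 + 20^2 + (-9)^2
= 625 + 400 + 81
= 1106


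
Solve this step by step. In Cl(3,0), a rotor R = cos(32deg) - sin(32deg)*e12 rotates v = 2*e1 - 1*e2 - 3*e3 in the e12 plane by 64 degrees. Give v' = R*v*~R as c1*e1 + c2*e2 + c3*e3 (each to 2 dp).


Rotor R = cos(32deg) - sin(32deg)*e12
Rotation angle theta = 2 * 32 = 64 degrees in the e12 plane (e1 -> e2).
The component perpendicular to the plane (e3) is invariant: v'_3 = v3 = -3.00
cos(64deg) = 0.4384, sin(64deg) = 0.8988
v'_1 = v1*cos(theta) - v2*sin(theta) = 2*0.4384 - (-1)*0.8988 = 1.78
v'_2 = v1*sin(theta) + v2*cos(theta) = 2*0.8988 + (-1)*0.4384 = 1.36
v' = 1.78*e1 + 1.36*e2 - 3.00*e3


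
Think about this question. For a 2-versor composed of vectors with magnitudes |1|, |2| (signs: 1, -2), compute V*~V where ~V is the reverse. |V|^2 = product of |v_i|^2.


Each vector v_i has |v_i|^2 = s_i^2
Squared scales: 1^2 = 1, (-2)^2 = 4
|V|^2 = 1 * 4
= 4


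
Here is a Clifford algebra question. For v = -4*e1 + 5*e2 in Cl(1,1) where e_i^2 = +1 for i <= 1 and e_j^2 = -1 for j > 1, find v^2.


v^2 = sum of c_i^2 * e_i^2
Positive signature terms (e_i^2 = +1): (-4)^2 = 16
Negative signature terms (e_j^2 = -1): 5^2 = 25
v^2 = 16 - 25 = -9


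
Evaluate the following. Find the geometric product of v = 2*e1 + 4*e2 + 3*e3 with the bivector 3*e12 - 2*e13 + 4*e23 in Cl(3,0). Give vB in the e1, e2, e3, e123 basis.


vB has grade-1 (vector) and grade-3 (trivector) parts: vB = (v _| B) + (v ^ B).
Vector part <vB>_1:
  e1: -v2*b12 - v3*b13 = -(4)*(3) - (3)*(-2) = -6
  e2: v1*b12 - v3*b23 = (2)*(3) - (3)*(4) = -6
  e3: v1*b13 + v2*b23 = (2)*(-2) + (4)*(4) = 12
Trivector part <vB>_3:
  e123: v1*b23 - v2*b13 + v3*b12 = (2)*(4) - (4)*(-2) + (3)*(3) = 25
vB = -6*e1 - 6*e2 + 12*e3 + 25*e123


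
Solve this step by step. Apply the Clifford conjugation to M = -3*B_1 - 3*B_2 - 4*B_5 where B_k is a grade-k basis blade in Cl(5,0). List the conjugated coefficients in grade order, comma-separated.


Clifford conjugate sign for grade k: (-1)^(k(k+1)/2)
Grade 1: (-1)^(1*2/2) = (-1)^1 = -1, coeff -3 -> 3
Grade 2: (-1)^(2*3/2) = (-1)^3 = -1, coeff -3 -> 3
Grade 5: (-1)^(5*6/2) = (-1)^15 = -1, coeff -4 -> 4
Conjugated coefficients: 3, 3, 4


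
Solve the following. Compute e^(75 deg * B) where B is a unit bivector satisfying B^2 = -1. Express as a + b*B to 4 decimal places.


For a unit bivector B with B^2 = -1, the exponential series gives
e^(theta*B) = cos(theta) + sin(theta)*B (the GA analogue of Euler's formula).
theta = 75 degrees = 1.308997 rad
cos(75 deg) = 0.2588
sin(75 deg) = 0.9659
exp(theta*B) = 0.2588 + 0.9659*B


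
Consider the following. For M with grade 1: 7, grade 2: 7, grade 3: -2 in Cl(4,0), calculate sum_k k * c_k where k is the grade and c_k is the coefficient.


Grade-weighted sum = sum of grade_k * coefficient_k
1*7 = 7
2*7 = 14
3*(-2) = -6
Total = 7 + 14 + (-6) = 15


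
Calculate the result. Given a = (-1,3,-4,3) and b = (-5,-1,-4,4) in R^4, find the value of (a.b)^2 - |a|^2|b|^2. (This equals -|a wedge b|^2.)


a . b = (-1)*(-5) + 3*(-1) + (-4)*(-4) + 3*4
= 5 + (-3) + 16 + 12 = 30
|a|^2 = (-1)^2 + 3^2 + (-4)^2 + 3^2 = 35
|b|^2 = (-5)^2 + (-1)^2 + (-4)^2 + 4^2 = 58
(a.b)^2 = 30^2 = 900
|a|^2 * |b|^2 = 35 * 58 = 2030
Result = 900 - 2030 = -1130


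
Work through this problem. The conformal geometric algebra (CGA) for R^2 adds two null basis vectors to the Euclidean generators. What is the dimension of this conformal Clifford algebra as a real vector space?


The conformal model of R^2 uses Cl(3,1): the 2 Euclidean generators plus two extra orthogonal generators e+ (e+^2 = +1) and e- (e-^2 = -1), from which the null vectors e0, einf are built.
Number of generators m = 2 + 2 = 4.
dim Cl(p,q) = 2^m = 2^4 = 16


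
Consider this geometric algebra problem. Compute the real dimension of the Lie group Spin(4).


Spin(n) double-covers SO(n); both have Lie algebra so(n) of dimension n(n-1)/2.
n = 4
n(n-1) = 4 * 3 = 12
dim Spin(4) = 12/2 = 6


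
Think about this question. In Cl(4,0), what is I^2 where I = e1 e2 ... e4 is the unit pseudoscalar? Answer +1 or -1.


The pseudoscalar I = e1...e_n (product of all n generators) of Cl(p,q) satisfies I^2 = (-1)^(q + n(n-1)/2).
p = 4, q = 0, n = p + q = 4
n(n-1)/2 = 4 * 3 / 2 = 6
Exponent = q + n(n-1)/2 = 0 + 6 = 6
I^2 = (-1)^6 = +1


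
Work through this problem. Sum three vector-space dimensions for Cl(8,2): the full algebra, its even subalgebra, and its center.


n = 8 + 2 = 10
Total dim = 2^10 = 1024
Even subalgebra dim = 2^9 = 512
n is even, so center dim = 1
Sum = 1024 + 512 + 1 = 1537


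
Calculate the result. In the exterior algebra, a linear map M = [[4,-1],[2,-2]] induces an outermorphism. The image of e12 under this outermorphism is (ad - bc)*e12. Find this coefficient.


The outermorphism of a linear map f sends e1^e2 to f(e1)^f(e2).
f(e1) = 4*e1 + 2*e2
f(e2) = -1*e1 - 2*e2
f(e1) ^ f(e2) = (4*e1 + 2*e2) ^ (-1*e1 - 2*e2)
= 4*(-2)*e12 + 2*(-1)*e21
= (-8 - (-2))*e12
= -6*e12
Coefficient = -6


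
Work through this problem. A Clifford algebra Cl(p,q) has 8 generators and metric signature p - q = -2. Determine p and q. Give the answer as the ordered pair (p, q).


We need p + q = 8 and p - q = -2.
Adding: 2p = 8 + (-2) = 6, so p = 3.
Then q = 8 - 3 = 5.
(p, q) = (3, 5)


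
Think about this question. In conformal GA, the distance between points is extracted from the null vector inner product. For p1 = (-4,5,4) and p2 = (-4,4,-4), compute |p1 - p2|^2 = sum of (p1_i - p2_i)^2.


p1 - p2 = (0, 1, 8)
|p1 - p2|^2 = 0^2 + 1^2 + 8^2
= 0 + 1 + 64
= 65


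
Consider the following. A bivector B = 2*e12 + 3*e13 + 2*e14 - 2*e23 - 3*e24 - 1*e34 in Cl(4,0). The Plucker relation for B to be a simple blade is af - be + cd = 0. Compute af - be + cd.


Plucker relation: af - be + cd
a*f = 2*(-1) = -2
b*e = 3*(-3) = -9
c*d = 2*(-2) = -4
af - be + cd = -2 - (-9) + (-4)
= 3


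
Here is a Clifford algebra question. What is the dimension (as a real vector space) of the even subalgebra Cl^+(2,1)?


Even subalgebra dimension = 2^(n-1)
n = 2 + 1 = 3
2^(3 - 1) = 2^2 = 4
Verification: sum of C(3,k) for even k = 1 + 3 = 4
Result = 4


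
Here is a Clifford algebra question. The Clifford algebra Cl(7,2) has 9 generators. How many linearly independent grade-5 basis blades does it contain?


Number of grade-k basis blades in Cl(p,q) with n = p + q is C(n, k).
n = 7 + 2 = 9
C(9, 5) = 9! / (5! * 4!)
= 362880 / (120 * 24)
= 126


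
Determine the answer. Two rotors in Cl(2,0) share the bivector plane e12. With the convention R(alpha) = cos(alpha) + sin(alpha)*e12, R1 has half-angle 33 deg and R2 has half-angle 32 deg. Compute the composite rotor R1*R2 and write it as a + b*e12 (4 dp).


Same-plane rotors commute and their half-angles add:
R1*R2 = cos(a1 + a2) + sin(a1 + a2)*e12.
a1 + a2 = 33 + 32 = 65 deg
cos(65 deg) = 0.4226
sin(65 deg) = 0.9063
R1*R2 = 0.4226 + 0.9063*e12


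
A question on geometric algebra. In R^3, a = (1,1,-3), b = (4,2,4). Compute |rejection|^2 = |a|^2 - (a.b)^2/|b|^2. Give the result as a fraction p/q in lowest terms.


|a|^2 = 1^2 + 1^2 + (-3)^2 = 11
|b|^2 = 4^2 + 2^2 + 4^2 = 36
a . b = 1*4 + 1*2 + (-3)*4 = -6
(a.b)^2 = (-6)^2 = 36
|rej|^2 = 11 - 36/36
= (396 - 36)/36
= 360/36
In lowest terms: 10/1


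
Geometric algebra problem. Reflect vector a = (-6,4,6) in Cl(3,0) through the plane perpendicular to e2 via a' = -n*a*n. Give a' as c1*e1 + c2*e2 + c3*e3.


Reflection formula: a' = -n*a*n, with n = e2 (unit vector, n^2 = 1).
For reflection through hyperplane perp to e2:
The component along e2 flips sign, others stay.
a = (-6, 4, 6)
a' = (-6, -4, 6)
a' = -6*e1 - 4*e2 + 6*e3


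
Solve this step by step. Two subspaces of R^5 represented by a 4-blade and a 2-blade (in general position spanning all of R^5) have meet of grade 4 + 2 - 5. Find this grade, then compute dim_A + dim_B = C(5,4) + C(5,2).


Meet grade = grade(A) + grade(B) - n
= 4 + 2 - 5 = 1
C(5,4) = 5
C(5,2) = 10
dim_A + dim_B = 5 + 10 = 15


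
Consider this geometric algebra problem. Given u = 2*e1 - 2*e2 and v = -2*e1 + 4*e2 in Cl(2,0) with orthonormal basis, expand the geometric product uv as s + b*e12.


Expand: (2*e1 - 2*e2)(-2*e1 + 4*e2)
= 2*(-2)*e1e1 + 2*4*e1e2 + (-2)*(-2)*e2e1 + (-2)*4*e2e2
Using e1^2 = e2^2 = 1, e2e1 = -e1e2:
Scalar part s = 2*(-2) + (-2)*4 = -4 + (-8) = -12
Bivector part b = 2*4 - (-2)*(-2) = 8 - 4 = 4
uv = -12 + 4*e12


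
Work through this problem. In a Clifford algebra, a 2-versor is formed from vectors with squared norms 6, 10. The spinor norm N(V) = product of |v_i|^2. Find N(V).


Spinor norm N(V) = |v1|^2 * |v2|^2 * ... * |v2|^2
= 6 * 10
Running product: 6, 60
N(V) = 60


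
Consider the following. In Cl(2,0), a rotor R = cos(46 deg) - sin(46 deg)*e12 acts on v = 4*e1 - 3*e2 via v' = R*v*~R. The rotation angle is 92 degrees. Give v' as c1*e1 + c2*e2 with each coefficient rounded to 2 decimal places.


Rotor R = cos(46deg) - sin(46deg)*e12
Rotation angle theta = 2 * 46 = 92 degrees
v' = R*v*~R rotates v by theta.
cos(92deg) = -0.0349, sin(92deg) = 0.9994
v'_1 = 4*cos(92deg) - (-3)*sin(92deg)
= 4*(-0.0349) - (-3)*0.9994
= 2.86
v'_2 = 4*sin(92deg) + (-3)*cos(92deg)
= 4*0.9994 + (-3)*(-0.0349)
= 4.10
v' = 2.86*e1 + 4.10*e2


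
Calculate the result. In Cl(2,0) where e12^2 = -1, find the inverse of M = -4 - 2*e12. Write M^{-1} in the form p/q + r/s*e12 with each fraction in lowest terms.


M = -4 - 2*e12, where e12^2 = -1.
Since M commutes with its reverse ~M = a - b*e12, M * ~M = a^2 - b^2*e12^2 = a^2 + b^2.
So M^{-1} = ~M / (a^2 + b^2) = (a - b*e12)/(a^2 + b^2).
a^2 + b^2 = 16 + 4 = 20
Scalar part = -4/20 = -1/5
Bivector coeff = 2/20 = 1/10
M^{-1} = -1/5 + 1/10*e12


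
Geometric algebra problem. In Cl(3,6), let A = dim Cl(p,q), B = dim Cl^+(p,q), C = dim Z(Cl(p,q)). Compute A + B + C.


n = 3 + 6 = 9
Total dim = 2^9 = 512
Even subalgebra dim = 2^8 = 256
n is odd, so center dim = 2
Sum = 512 + 256 + 2 = 770


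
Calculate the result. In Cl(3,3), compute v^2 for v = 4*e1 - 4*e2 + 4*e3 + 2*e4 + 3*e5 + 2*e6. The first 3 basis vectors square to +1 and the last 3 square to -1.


v^2 = sum of c_i^2 * e_i^2
Positive signature terms (e_i^2 = +1): 4^2 + (-4)^2 + 4^2 = 48
Negative signature terms (e_j^2 = -1): 2^2 + 3^2 + 2^2 = 17
v^2 = 48 - 17 = 31


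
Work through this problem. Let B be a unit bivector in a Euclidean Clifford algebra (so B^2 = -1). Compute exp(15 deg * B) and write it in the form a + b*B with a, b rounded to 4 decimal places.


For a unit bivector B with B^2 = -1, the exponential series gives
e^(theta*B) = cos(theta) + sin(theta)*B (the GA analogue of Euler's formula).
theta = 15 degrees = 0.261799 rad
cos(15 deg) = 0.9659
sin(15 deg) = 0.2588
exp(theta*B) = 0.9659 + 0.2588*B


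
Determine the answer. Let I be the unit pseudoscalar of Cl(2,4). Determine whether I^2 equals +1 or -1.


The pseudoscalar I = e1...e_n (product of all n generators) of Cl(p,q) satisfies I^2 = (-1)^(q + n(n-1)/2).
p = 2, q = 4, n = p + q = 6
n(n-1)/2 = 6 * 5 / 2 = 15
Exponent = q + n(n-1)/2 = 4 + 15 = 19
I^2 = (-1)^19 = -1


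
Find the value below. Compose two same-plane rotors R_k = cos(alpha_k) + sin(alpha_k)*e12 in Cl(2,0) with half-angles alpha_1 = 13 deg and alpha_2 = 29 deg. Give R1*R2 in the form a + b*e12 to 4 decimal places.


Same-plane rotors commute and their half-angles add:
R1*R2 = cos(a1 + a2) + sin(a1 + a2)*e12.
a1 + a2 = 13 + 29 = 42 deg
cos(42 deg) = 0.7431
sin(42 deg) = 0.6691
R1*R2 = 0.7431 + 0.6691*e12


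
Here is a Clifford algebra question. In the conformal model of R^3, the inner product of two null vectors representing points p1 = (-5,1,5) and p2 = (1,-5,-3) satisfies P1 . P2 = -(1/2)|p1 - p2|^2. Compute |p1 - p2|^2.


p1 - p2 = (-6, 6, 8)
|p1 - p2|^2 = (-6)^2 + 6^2 + 8^2
= 36 + 36 + 64
= 136


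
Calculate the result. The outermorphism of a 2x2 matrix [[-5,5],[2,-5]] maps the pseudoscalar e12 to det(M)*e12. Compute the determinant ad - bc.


The outermorphism of a linear map f sends e1^e2 to f(e1)^f(e2).
f(e1) = -5*e1 + 2*e2
f(e2) = 5*e1 - 5*e2
f(e1) ^ f(e2) = (-5*e1 + 2*e2) ^ (5*e1 - 5*e2)
= (-5)*(-5)*e12 + 2*5*e21
= (25 - 10)*e12
= 15*e12
Coefficient = 15


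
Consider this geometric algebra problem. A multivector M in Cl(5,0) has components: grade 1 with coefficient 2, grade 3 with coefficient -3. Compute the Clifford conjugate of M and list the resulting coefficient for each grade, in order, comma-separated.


Clifford conjugate sign for grade k: (-1)^(k(k+1)/2)
Grade 1: (-1)^(1*2/2) = (-1)^1 = -1, coeff 2 -> -2
Grade 3: (-1)^(3*4/2) = (-1)^6 = 1, coeff -3 -> -3
Conjugated coefficients: -2, -3


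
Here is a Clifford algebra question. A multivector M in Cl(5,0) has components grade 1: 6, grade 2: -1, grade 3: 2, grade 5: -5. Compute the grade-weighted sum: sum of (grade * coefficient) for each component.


Grade-weighted sum = sum of grade_k * coefficient_k
1*6 = 6
2*(-1) = -2
3*2 = 6
5*(-5) = -25
Total = 6 + (-2) + 6 + (-25) = -15


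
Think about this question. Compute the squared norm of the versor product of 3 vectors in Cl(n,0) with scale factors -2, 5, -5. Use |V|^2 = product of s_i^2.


Each vector v_i has |v_i|^2 = s_i^2
Squared scales: (-2)^2 = 4, 5^2 = 25, (-5)^2 = 25
|V|^2 = 4 * 25 * 25
= 2500


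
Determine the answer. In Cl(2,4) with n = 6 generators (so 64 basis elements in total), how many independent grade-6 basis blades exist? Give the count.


Number of grade-k basis blades in Cl(p,q) with n = p + q is C(n, k).
n = 2 + 4 = 6
C(6, 6) = 6! / (6! * 0!)
= 720 / (720 * 1)
= 1


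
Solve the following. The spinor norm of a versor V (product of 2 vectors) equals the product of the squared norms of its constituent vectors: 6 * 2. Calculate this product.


Spinor norm N(V) = |v1|^2 * |v2|^2 * ... * |v2|^2
= 6 * 2
Running product: 6, 12
N(V) = 12


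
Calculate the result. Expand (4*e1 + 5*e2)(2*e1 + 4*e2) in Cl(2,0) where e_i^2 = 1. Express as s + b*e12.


Expand: (4*e1 + 5*e2)(2*e1 + 4*e2)
= 4*2*e1e1 + 4*4*e1e2 + 5*2*e2e1 + 5*4*e2e2
Using e1^2 = e2^2 = 1, e2e1 = -e1e2:
Scalar part s = 4*2 + 5*4 = 8 + 20 = 28
Bivector part b = 4*4 - 5*2 = 16 - 10 = 6
uv = 28 + 6*e12


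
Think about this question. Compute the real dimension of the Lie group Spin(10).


Spin(n) double-covers SO(n); both have Lie algebra so(n) of dimension n(n-1)/2.
n = 10
n(n-1) = 10 * 9 = 90
dim Spin(10) = 90/2 = 45


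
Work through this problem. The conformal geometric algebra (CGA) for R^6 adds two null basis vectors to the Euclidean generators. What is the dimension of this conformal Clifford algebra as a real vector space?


The conformal model of R^6 uses Cl(7,1): the 6 Euclidean generators plus two extra orthogonal generators e+ (e+^2 = +1) and e- (e-^2 = -1), from which the null vectors e0, einf are built.
Number of generators m = 6 + 2 = 8.
dim Cl(p,q) = 2^m = 2^8 = 256


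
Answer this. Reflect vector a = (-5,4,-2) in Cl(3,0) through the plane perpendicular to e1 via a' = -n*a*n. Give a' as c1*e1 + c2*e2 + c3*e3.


Reflection formula: a' = -n*a*n, with n = e1 (unit vector, n^2 = 1).
For reflection through hyperplane perp to e1:
The component along e1 flips sign, others stay.
a = (-5, 4, -2)
a' = (5, 4, -2)
a' = 5*e1 + 4*e2 - 2*e3


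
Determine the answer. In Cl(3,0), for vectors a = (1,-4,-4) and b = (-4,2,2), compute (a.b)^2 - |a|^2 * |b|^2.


a . b = 1*(-4) + (-4)*2 + (-4)*2
= -4 + (-8) + (-8) = -20
|a|^2 = 1^2 + (-4)^2 + (-4)^2 = 33
|b|^2 = (-4)^2 + 2^2 + 2^2 = 24
(a.b)^2 = (-20)^2 = 400
|a|^2 * |b|^2 = 33 * 24 = 792
Result = 400 - 792 = -392


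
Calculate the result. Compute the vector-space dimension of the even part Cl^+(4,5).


Even subalgebra dimension = 2^(n-1)
n = 4 + 5 = 9
2^(9 - 1) = 2^8 = 256
Verification: sum of C(9,k) for even k = 1 + 36 + 126 + 84 + 9 = 256
Result = 256


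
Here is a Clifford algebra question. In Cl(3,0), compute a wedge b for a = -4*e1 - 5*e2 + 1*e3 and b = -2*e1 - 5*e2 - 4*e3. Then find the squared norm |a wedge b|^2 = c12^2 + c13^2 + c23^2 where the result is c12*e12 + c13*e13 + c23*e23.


a wedge b = (a1*b2 - a2*b1)*e12 + (a1*b3 - a3*b1)*e13 + (a2*b3 - a3*b2)*e23
e12 coeff: (-4)*(-5) - (-5)*(-2) = 20 - 10 = 10
e13 coeff: (-4)*(-4) - 1*(-2) = 16 - (-2) = 18
e23 coeff: (-5)*(-4) - 1*(-5) = 20 - (-5) = 25
|a wedge b|^2 = 10^2 + 18^2 + 25^2
= 100 + 324 + 625
= 1049


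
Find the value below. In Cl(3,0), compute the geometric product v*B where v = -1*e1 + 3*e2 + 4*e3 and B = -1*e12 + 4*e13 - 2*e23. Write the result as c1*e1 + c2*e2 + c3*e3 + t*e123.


vB has grade-1 (vector) and grade-3 (trivector) parts: vB = (v _| B) + (v ^ B).
Vector part <vB>_1:
  e1: -v2*b12 - v3*b13 = -(3)*(-1) - (4)*(4) = -13
  e2: v1*b12 - v3*b23 = (-1)*(-1) - (4)*(-2) = 9
  e3: v1*b13 + v2*b23 = (-1)*(4) + (3)*(-2) = -10
Trivector part <vB>_3:
  e123: v1*b23 - v2*b13 + v3*b12 = (-1)*(-2) - (3)*(4) + (4)*(-1) = -14
vB = -13*e1 + 9*e2 - 10*e3 - 14*e123


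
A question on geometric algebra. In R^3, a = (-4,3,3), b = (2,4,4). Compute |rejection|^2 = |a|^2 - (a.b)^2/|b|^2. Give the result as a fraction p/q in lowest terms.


|a|^2 = (-4)^2 + 3^2 + 3^2 = 34
|b|^2 = 2^2 + 4^2 + 4^2 = 36
a . b = (-4)*2 + 3*4 + 3*4 = 16
(a.b)^2 = 16^2 = 256
|rej|^2 = 34 - 256/36
= (1224 - 256)/36
= 968/36
In lowest terms: 242/9


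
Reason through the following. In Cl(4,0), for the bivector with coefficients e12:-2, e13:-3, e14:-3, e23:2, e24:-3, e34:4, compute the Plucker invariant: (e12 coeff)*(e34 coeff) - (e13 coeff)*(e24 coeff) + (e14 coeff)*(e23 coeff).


Plucker relation: af - be + cd
a*f = (-2)*4 = -8
b*e = (-3)*(-3) = 9
c*d = (-3)*2 = -6
af - be + cd = -8 - 9 + (-6)
= -23


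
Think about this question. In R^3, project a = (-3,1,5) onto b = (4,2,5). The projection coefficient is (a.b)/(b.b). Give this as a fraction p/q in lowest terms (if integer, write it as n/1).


Projection coefficient = (a . b) / (b . b)
a . b = (-3)*4 + 1*2 + 5*5
= -12 + 2 + 25 = 15
b . b = 4^2 + 2^2 + 5^2
= 16 + 4 + 25 = 45
Coefficient = 15/45
In lowest terms: 1/3


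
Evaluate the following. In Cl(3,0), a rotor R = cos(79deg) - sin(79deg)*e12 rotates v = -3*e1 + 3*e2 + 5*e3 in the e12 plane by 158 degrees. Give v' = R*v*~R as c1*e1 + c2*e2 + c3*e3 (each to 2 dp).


Rotor R = cos(79deg) - sin(79deg)*e12
Rotation angle theta = 2 * 79 = 158 degrees in the e12 plane (e1 -> e2).
The component perpendicular to the plane (e3) is invariant: v'_3 = v3 = 5.00
cos(158deg) = -0.9272, sin(158deg) = 0.3746
v'_1 = v1*cos(theta) - v2*sin(theta) = -3*(-0.9272) - 3*0.3746 = 1.66
v'_2 = v1*sin(theta) + v2*cos(theta) = -3*0.3746 + 3*(-0.9272) = -3.91
v' = 1.66*e1 - 3.91*e2 + 5.00*e3


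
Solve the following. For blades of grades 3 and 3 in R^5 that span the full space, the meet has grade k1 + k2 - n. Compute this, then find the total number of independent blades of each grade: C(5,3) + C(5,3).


Meet grade = grade(A) + grade(B) - n
= 3 + 3 - 5 = 1
C(5,3) = 10
C(5,3) = 10
dim_A + dim_B = 10 + 10 = 20


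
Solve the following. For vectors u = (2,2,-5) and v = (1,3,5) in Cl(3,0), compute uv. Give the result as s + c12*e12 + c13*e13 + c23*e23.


In Cl(3,0): e_i^2 = 1, e_ie_j = -e_je_i for i != j.
Scalar part = u . v = 2*1 + 2*3 + (-5)*5
= 2 + 6 + (-25) = -17
e12 coeff = 2*3 - 2*1 = 6 - 2 = 4
e13 coeff = 2*5 - (-5)*1 = 10 - (-5) = 15
e23 coeff = 2*5 - (-5)*3 = 10 - (-15) = 25
uv = -17 + 4*e12 + 15*e13 + 25*e23


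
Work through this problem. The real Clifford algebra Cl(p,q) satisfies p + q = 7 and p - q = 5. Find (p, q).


We need p + q = 7 and p - q = 5.
Adding: 2p = 7 + 5 = 12, so p = 6.
Then q = 7 - 6 = 1.
(p, q) = (6, 1)


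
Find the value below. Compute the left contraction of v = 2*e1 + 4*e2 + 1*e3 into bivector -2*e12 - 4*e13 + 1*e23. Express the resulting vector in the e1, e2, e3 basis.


Left contraction v _| B = <vB>_1 (grade-1 part of the geometric product vB).
Using e1_|e12 = e2, e2_|e12 = -e1, e1_|e13 = e3, e3_|e13 = -e1, e2_|e23 = e3, e3_|e23 = -e2:
e1 coeff: -v2*b12 - v3*b13 = -(4)*(-2) - (1)*(-4) = 12
e2 coeff: v1*b12 - v3*b23 = (2)*(-2) - (1)*(1) = -5
e3 coeff: v1*b13 + v2*b23 = (2)*(-4) + (4)*(1) = -4
v _| B = 12*e1 - 5*e2 - 4*e3


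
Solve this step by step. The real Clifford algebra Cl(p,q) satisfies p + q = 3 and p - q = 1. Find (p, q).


We need p + q = 3 and p - q = 1.
Adding: 2p = 3 + 1 = 4, so p = 2.
Then q = 3 - 2 = 1.
(p, q) = (2, 1)


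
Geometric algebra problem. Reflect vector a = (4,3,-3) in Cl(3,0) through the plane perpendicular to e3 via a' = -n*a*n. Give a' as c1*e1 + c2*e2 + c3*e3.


Reflection formula: a' = -n*a*n, with n = e3 (unit vector, n^2 = 1).
For reflection through hyperplane perp to e3:
The component along e3 flips sign, others stay.
a = (4, 3, -3)
a' = (4, 3, 3)
a' = 4*e1 + 3*e2 + 3*e3


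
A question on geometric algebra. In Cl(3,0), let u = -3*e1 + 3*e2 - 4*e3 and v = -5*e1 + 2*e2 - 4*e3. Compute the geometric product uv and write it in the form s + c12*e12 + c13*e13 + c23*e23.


In Cl(3,0): e_i^2 = 1, e_ie_j = -e_je_i for i != j.
Scalar part = u . v = (-3)*(-5) + 3*2 + (-4)*(-4)
= 15 + 6 + 16 = 37
e12 coeff = (-3)*2 - 3*(-5) = -6 - (-15) = 9
e13 coeff = (-3)*(-4) - (-4)*(-5) = 12 - 20 = -8
e23 coeff = 3*(-4) - (-4)*2 = -12 - (-8) = -4
uv = 37 + 9*e12 - 8*e13 - 4*e23


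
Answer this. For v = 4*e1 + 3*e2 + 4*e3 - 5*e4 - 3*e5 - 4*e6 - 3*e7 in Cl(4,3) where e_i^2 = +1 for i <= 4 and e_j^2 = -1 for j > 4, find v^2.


v^2 = sum of c_i^2 * e_i^2
Positive signature terms (e_i^2 = +1): 4^2 + 3^2 + 4^2 + (-5)^2 = 66
Negative signature terms (e_j^2 = -1): (-3)^2 + (-4)^2 + (-3)^2 = 34
v^2 = 66 - 34 = 32


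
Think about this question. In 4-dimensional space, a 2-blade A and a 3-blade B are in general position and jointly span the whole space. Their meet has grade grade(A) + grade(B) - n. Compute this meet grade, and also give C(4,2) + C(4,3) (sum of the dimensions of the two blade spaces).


Meet grade = grade(A) + grade(B) - n
= 2 + 3 - 4 = 1
C(4,2) = 6
C(4,3) = 4
dim_A + dim_B = 6 + 4 = 10


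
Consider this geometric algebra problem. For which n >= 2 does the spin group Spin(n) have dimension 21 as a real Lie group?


dim Spin(n) = dim so(n) = n(n-1)/2.
Solve n(n-1)/2 = 21, i.e. n^2 - n - 42 = 0.
Discriminant = 1 + 8*21 = 169
n = (1 + sqrt(169))/2 = (1 + 13)/2 = 7


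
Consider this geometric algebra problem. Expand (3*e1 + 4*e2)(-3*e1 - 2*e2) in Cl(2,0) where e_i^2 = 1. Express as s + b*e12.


Expand: (3*e1 + 4*e2)(-3*e1 - 2*e2)
= 3*(-3)*e1e1 + 3*(-2)*e1e2 + 4*(-3)*e2e1 + 4*(-2)*e2e2
Using e1^2 = e2^2 = 1, e2e1 = -e1e2:
Scalar part s = 3*(-3) + 4*(-2) = -9 + (-8) = -17
Bivector part b = 3*(-2) - 4*(-3) = -6 - (-12) = 6
uv = -17 + 6*e12


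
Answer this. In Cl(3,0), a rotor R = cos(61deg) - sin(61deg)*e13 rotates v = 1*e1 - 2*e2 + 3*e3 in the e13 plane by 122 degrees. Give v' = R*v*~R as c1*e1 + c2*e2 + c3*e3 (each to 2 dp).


Rotor R = cos(61deg) - sin(61deg)*e13
Rotation angle theta = 2 * 61 = 122 degrees in the e13 plane (e1 -> e3).
The component perpendicular to the plane (e2) is invariant: v'_2 = v2 = -2.00
cos(122deg) = -0.5299, sin(122deg) = 0.8480
v'_1 = v1*cos(theta) - v3*sin(theta) = 1*(-0.5299) - 3*0.8480 = -3.07
v'_3 = v1*sin(theta) + v3*cos(theta) = 1*0.8480 + 3*(-0.5299) = -0.74
v' = -3.07*e1 - 2.00*e2 - 0.74*e3


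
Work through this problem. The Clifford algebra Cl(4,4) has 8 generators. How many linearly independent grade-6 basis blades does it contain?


Number of grade-k basis blades in Cl(p,q) with n = p + q is C(n, k).
n = 4 + 4 = 8
C(8, 6) = 8! / (6! * 2!)
= 40320 / (720 * 2)
= 28


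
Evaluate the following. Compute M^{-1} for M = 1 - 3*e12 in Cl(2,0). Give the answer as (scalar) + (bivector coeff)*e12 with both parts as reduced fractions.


M = 1 - 3*e12, where e12^2 = -1.
Since M commutes with its reverse ~M = a - b*e12, M * ~M = a^2 - b^2*e12^2 = a^2 + b^2.
So M^{-1} = ~M / (a^2 + b^2) = (a - b*e12)/(a^2 + b^2).
a^2 + b^2 = 1 + 9 = 10
Scalar part = 1/10 = 1/10
Bivector coeff = 3/10 = 3/10
M^{-1} = 1/10 + 3/10*e12


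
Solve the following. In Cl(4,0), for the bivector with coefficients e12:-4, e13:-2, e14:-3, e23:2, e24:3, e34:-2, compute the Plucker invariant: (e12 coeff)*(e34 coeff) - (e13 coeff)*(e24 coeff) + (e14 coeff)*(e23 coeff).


Plucker relation: af - be + cd
a*f = (-4)*(-2) = 8
b*e = (-2)*3 = -6
c*d = (-3)*2 = -6
af - be + cd = 8 - (-6) + (-6)
= 8


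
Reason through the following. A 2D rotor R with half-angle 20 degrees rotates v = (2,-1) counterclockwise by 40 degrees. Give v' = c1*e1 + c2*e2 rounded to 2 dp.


Rotor R = cos(20deg) - sin(20deg)*e12
Rotation angle theta = 2 * 20 = 40 degrees
v' = R*v*~R rotates v by theta.
cos(40deg) = 0.7660, sin(40deg) = 0.6428
v'_1 = 2*cos(40deg) - (-1)*sin(40deg)
= 2*0.7660 - (-1)*0.6428
= 2.17
v'_2 = 2*sin(40deg) + (-1)*cos(40deg)
= 2*0.6428 + (-1)*0.7660
= 0.52
v' = 2.17*e1 + 0.52*e2


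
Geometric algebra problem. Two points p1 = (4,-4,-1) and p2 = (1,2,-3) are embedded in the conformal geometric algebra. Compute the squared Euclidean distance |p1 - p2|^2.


p1 - p2 = (3, -6, 2)
|p1 - p2|^2 = 3^2 + (-6)^2 + 2^2
= 9 + 36 + 4
= 49


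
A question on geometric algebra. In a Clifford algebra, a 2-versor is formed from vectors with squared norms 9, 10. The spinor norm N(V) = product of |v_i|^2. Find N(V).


Spinor norm N(V) = |v1|^2 * |v2|^2 * ... * |v2|^2
= 9 * 10
Running product: 9, 90
N(V) = 90


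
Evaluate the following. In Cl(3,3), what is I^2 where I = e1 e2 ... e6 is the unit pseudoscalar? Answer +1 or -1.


The pseudoscalar I = e1...e_n (product of all n generators) of Cl(p,q) satisfies I^2 = (-1)^(q + n(n-1)/2).
p = 3, q = 3, n = p + q = 6
n(n-1)/2 = 6 * 5 / 2 = 15
Exponent = q + n(n-1)/2 = 3 + 15 = 18
I^2 = (-1)^18 = +1


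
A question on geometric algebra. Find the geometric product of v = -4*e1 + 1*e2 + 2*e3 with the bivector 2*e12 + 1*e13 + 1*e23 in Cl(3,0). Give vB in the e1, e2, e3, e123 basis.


vB has grade-1 (vector) and grade-3 (trivector) parts: vB = (v _| B) + (v ^ B).
Vector part <vB>_1:
  e1: -v2*b12 - v3*b13 = -(1)*(2) - (2)*(1) = -4
  e2: v1*b12 - v3*b23 = (-4)*(2) - (2)*(1) = -10
  e3: v1*b13 + v2*b23 = (-4)*(1) + (1)*(1) = -3
Trivector part <vB>_3:
  e123: v1*b23 - v2*b13 + v3*b12 = (-4)*(1) - (1)*(1) + (2)*(2) = -1
vB = -4*e1 - 10*e2 - 3*e3 - 1*e123


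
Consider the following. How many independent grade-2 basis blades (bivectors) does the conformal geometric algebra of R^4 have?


The conformal model of R^4 uses Cl(5,1) with m = 4 + 2 = 6 generators.
Number of grade-2 blades = C(m, 2) = C(6, 2)
= 6*5/2 = 15


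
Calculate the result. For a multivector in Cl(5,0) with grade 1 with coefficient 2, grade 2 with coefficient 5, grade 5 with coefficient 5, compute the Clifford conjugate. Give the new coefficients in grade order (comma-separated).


Clifford conjugate sign for grade k: (-1)^(k(k+1)/2)
Grade 1: (-1)^(1*2/2) = (-1)^1 = -1, coeff 2 -> -2
Grade 2: (-1)^(2*3/2) = (-1)^3 = -1, coeff 5 -> -5
Grade 5: (-1)^(5*6/2) = (-1)^15 = -1, coeff 5 -> -5
Conjugated coefficients: -2, -5, -5


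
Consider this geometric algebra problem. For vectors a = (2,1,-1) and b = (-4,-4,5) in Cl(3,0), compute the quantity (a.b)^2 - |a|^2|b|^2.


a . b = 2*(-4) + 1*(-4) + (-1)*5
= -8 + (-4) + (-5) = -17
|a|^2 = 2^2 + 1^2 + (-1)^2 = 6
|b|^2 = (-4)^2 + (-4)^2 + 5^2 = 57
(a.b)^2 = (-17)^2 = 289
|a|^2 * |b|^2 = 6 * 57 = 342
Result = 289 - 342 = -53


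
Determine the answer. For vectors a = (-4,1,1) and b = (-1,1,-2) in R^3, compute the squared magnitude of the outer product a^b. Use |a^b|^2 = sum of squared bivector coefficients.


a wedge b = (a1*b2 - a2*b1)*e12 + (a1*b3 - a3*b1)*e13 + (a2*b3 - a3*b2)*e23
e12 coeff: (-4)*1 - 1*(-1) = -4 - (-1) = -3
e13 coeff: (-4)*(-2) - 1*(-1) = 8 - (-1) = 9
e23 coeff: 1*(-2) - 1*1 = -2 - 1 = -3
|a wedge b|^2 = (-3)^2 + 9^2 + (-3)^2
= 9 + 81 + 9
= 99


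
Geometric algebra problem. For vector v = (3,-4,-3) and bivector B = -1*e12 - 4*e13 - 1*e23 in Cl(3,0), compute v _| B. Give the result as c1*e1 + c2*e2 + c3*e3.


Left contraction v _| B = <vB>_1 (grade-1 part of the geometric product vB).
Using e1_|e12 = e2, e2_|e12 = -e1, e1_|e13 = e3, e3_|e13 = -e1, e2_|e23 = e3, e3_|e23 = -e2:
e1 coeff: -v2*b12 - v3*b13 = -(-4)*(-1) - (-3)*(-4) = -16
e2 coeff: v1*b12 - v3*b23 = (3)*(-1) - (-3)*(-1) = -6
e3 coeff: v1*b13 + v2*b23 = (3)*(-4) + (-4)*(-1) = -8
v _| B = -16*e1 - 6*e2 - 8*e3


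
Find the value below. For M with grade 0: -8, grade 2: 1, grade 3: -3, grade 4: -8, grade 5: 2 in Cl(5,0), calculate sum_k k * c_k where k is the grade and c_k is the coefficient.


Grade-weighted sum = sum of grade_k * coefficient_k
0*(-8) = 0
2*1 = 2
3*(-3) = -9
4*(-8) = -32
5*2 = 10
Total = 0 + 2 + (-9) + (-32) + 10 = -29


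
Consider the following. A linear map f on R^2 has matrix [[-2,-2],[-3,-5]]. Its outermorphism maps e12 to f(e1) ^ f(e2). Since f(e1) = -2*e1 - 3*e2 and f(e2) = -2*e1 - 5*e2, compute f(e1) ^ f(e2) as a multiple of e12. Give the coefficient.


The outermorphism of a linear map f sends e1^e2 to f(e1)^f(e2).
f(e1) = -2*e1 - 3*e2
f(e2) = -2*e1 - 5*e2
f(e1) ^ f(e2) = (-2*e1 - 3*e2) ^ (-2*e1 - 5*e2)
= (-2)*(-5)*e12 + (-3)*(-2)*e21
= (10 - 6)*e12
= 4*e12
Coefficient = 4


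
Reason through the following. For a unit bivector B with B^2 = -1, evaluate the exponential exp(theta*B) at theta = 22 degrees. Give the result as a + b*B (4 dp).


For a unit bivector B with B^2 = -1, the exponential series gives
e^(theta*B) = cos(theta) + sin(theta)*B (the GA analogue of Euler's formula).
theta = 22 degrees = 0.383972 rad
cos(22 deg) = 0.9272
sin(22 deg) = 0.3746
exp(theta*B) = 0.9272 + 0.3746*B


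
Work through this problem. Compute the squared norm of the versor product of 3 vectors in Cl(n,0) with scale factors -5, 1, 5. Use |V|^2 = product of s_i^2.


Each vector v_i has |v_i|^2 = s_i^2
Squared scales: (-5)^2 = 25, 1^2 = 1, 5^2 = 25
|V|^2 = 25 * 1 * 25
= 625


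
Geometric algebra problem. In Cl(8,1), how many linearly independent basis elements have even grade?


Even subalgebra dimension = 2^(n-1)
n = 8 + 1 = 9
2^(9 - 1) = 2^8 = 256
Verification: sum of C(9,k) for even k = 1 + 36 + 126 + 84 + 9 = 256
Result = 256


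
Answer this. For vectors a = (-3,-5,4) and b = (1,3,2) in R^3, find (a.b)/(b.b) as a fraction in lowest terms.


Projection coefficient = (a . b) / (b . b)
a . b = (-3)*1 + (-5)*3 + 4*2
= -3 + (-15) + 8 = -10
b . b = 1^2 + 3^2 + 2^2
= 1 + 9 + 4 = 14
Coefficient = -10/14
In lowest terms: -5/7


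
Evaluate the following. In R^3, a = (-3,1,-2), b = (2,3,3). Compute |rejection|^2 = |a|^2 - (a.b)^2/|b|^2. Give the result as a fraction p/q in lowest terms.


|a|^2 = (-3)^2 + 1^2 + (-2)^2 = 14
|b|^2 = 2^2 + 3^2 + 3^2 = 22
a . b = (-3)*2 + 1*3 + (-2)*3 = -9
(a.b)^2 = (-9)^2 = 81
|rej|^2 = 14 - 81/22
= (308 - 81)/22
= 227/22
In lowest terms: 227/22


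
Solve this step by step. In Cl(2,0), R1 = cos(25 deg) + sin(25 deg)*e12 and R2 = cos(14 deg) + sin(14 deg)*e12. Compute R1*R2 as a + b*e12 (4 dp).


Same-plane rotors commute and their half-angles add:
R1*R2 = cos(a1 + a2) + sin(a1 + a2)*e12.
a1 + a2 = 25 + 14 = 39 deg
cos(39 deg) = 0.7771
sin(39 deg) = 0.6293
R1*R2 = 0.7771 + 0.6293*e12


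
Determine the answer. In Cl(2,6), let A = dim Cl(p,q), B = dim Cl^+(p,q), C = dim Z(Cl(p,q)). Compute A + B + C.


n = 2 + 6 = 8
Total dim = 2^8 = 256
Even subalgebra dim = 2^7 = 128
n is even, so center dim = 1
Sum = 256 + 128 + 1 = 385


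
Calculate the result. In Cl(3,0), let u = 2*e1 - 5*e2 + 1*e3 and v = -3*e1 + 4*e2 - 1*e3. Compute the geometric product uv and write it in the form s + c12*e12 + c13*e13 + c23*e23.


In Cl(3,0): e_i^2 = 1, e_ie_j = -e_je_i for i != j.
Scalar part = u . v = 2*(-3) + (-5)*4 + 1*(-1)
= -6 + (-20) + (-1) = -27
e12 coeff = 2*4 - (-5)*(-3) = 8 - 15 = -7
e13 coeff = 2*(-1) - 1*(-3) = -2 - (-3) = 1
e23 coeff = (-5)*(-1) - 1*4 = 5 - 4 = 1
uv = -27 - 7*e12 + 1*e13 + 1*e23


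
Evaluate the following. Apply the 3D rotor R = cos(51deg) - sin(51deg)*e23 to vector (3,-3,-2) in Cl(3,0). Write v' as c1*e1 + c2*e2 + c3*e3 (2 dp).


Rotor R = cos(51deg) - sin(51deg)*e23
Rotation angle theta = 2 * 51 = 102 degrees in the e23 plane (e2 -> e3).
The component perpendicular to the plane (e1) is invariant: v'_1 = v1 = 3.00
cos(102deg) = -0.2079, sin(102deg) = 0.9781
v'_2 = v2*cos(theta) - v3*sin(theta) = -3*(-0.2079) - (-2)*0.9781 = 2.58
v'_3 = v2*sin(theta) + v3*cos(theta) = -3*0.9781 + (-2)*(-0.2079) = -2.52
v' = 3.00*e1 + 2.58*e2 - 2.52*e3


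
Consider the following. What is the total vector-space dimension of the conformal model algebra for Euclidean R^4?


The conformal model of R^4 uses Cl(5,1): the 4 Euclidean generators plus two extra orthogonal generators e+ (e+^2 = +1) and e- (e-^2 = -1), from which the null vectors e0, einf are built.
Number of generators m = 4 + 2 = 6.
dim Cl(p,q) = 2^m = 2^6 = 64


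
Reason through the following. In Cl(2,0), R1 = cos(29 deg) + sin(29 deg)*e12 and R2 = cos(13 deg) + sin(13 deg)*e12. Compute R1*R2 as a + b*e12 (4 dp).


Same-plane rotors commute and their half-angles add:
R1*R2 = cos(a1 + a2) + sin(a1 + a2)*e12.
a1 + a2 = 29 + 13 = 42 deg
cos(42 deg) = 0.7431
sin(42 deg) = 0.6691
R1*R2 = 0.7431 + 0.6691*e12


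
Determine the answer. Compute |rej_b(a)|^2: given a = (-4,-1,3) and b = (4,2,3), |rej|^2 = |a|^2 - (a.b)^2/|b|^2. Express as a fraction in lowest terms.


|a|^2 = (-4)^2 + (-1)^2 + 3^2 = 26
|b|^2 = 4^2 + 2^2 + 3^2 = 29
a . b = (-4)*4 + (-1)*2 + 3*3 = -9
(a.b)^2 = (-9)^2 = 81
|rej|^2 = 26 - 81/29
= (754 - 81)/29
= 673/29
In lowest terms: 673/29


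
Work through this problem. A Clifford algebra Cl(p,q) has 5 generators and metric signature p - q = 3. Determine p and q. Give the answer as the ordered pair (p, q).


We need p + q = 5 and p - q = 3.
Adding: 2p = 5 + 3 = 8, so p = 4.
Then q = 5 - 4 = 1.
(p, q) = (4, 1)


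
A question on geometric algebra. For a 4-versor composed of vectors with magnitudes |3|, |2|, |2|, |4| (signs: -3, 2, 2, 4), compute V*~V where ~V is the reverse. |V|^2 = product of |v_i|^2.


Each vector v_i has |v_i|^2 = s_i^2
Squared scales: (-3)^2 = 9, 2^2 = 4, 2^2 = 4, 4^2 = 16
|V|^2 = 9 * 4 * 4 * 16
= 2304


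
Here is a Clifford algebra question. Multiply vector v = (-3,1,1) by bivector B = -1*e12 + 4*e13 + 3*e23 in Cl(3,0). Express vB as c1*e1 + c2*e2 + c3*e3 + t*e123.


vB has grade-1 (vector) and grade-3 (trivector) parts: vB = (v _| B) + (v ^ B).
Vector part <vB>_1:
  e1: -v2*b12 - v3*b13 = -(1)*(-1) - (1)*(4) = -3
  e2: v1*b12 - v3*b23 = (-3)*(-1) - (1)*(3) = 0
  e3: v1*b13 + v2*b23 = (-3)*(4) + (1)*(3) = -9
Trivector part <vB>_3:
  e123: v1*b23 - v2*b13 + v3*b12 = (-3)*(3) - (1)*(4) + (1)*(-1) = -14
vB = -3*e1 + 0*e2 - 9*e3 - 14*e123


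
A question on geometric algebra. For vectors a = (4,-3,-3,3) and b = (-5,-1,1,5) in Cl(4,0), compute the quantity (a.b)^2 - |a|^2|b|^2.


a . b = 4*(-5) + (-3)*(-1) + (-3)*1 + 3*5
= -20 + 3 + (-3) + 15 = -5
|a|^2 = 4^2 + (-3)^2 + (-3)^2 + 3^2 = 43
|b|^2 = (-5)^2 + (-1)^2 + 1^2 + 5^2 = 52
(a.b)^2 = (-5)^2 = 25
|a|^2 * |b|^2 = 43 * 52 = 2236
Result = 25 - 2236 = -2211


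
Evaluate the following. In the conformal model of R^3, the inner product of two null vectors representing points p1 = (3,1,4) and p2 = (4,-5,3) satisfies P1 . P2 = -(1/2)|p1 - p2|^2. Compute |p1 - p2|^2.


p1 - p2 = (-1, 6, 1)
|p1 - p2|^2 = (-1)^2 + 6^2 + 1^2
= 1 + 36 + 1
= 38


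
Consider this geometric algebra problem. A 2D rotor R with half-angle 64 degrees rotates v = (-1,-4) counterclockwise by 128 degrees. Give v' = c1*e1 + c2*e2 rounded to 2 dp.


Rotor R = cos(64deg) - sin(64deg)*e12
Rotation angle theta = 2 * 64 = 128 degrees
v' = R*v*~R rotates v by theta.
cos(128deg) = -0.6157, sin(128deg) = 0.7880
v'_1 = -1*cos(128deg) - (-4)*sin(128deg)
= -1*(-0.6157) - (-4)*0.7880
= 3.77
v'_2 = -1*sin(128deg) + (-4)*cos(128deg)
= -1*0.7880 + (-4)*(-0.6157)
= 1.67
v' = 3.77*e1 + 1.67*e2


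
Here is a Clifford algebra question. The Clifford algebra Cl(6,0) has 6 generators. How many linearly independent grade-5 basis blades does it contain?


Number of grade-k basis blades in Cl(p,q) with n = p + q is C(n, k).
n = 6 + 0 = 6
C(6, 5) = 6! / (5! * 1!)
= 720 / (120 * 1)
= 6


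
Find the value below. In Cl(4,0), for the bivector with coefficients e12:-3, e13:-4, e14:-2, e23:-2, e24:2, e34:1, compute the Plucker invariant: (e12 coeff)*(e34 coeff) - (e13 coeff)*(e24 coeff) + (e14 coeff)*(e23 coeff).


Plucker relation: af - be + cd
a*f = (-3)*1 = -3
b*e = (-4)*2 = -8
c*d = (-2)*(-2) = 4
af - be + cd = -3 - (-8) + 4
= 9


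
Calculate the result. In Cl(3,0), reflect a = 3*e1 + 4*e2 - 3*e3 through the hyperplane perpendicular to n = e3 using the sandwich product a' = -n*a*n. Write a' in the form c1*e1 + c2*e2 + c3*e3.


Reflection formula: a' = -n*a*n, with n = e3 (unit vector, n^2 = 1).
For reflection through hyperplane perp to e3:
The component along e3 flips sign, others stay.
a = (3, 4, -3)
a' = (3, 4, 3)
a' = 3*e1 + 4*e2 + 3*e3


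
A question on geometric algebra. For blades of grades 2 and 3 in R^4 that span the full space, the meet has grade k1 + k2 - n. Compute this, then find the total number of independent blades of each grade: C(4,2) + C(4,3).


Meet grade = grade(A) + grade(B) - n
= 2 + 3 - 4 = 1
C(4,2) = 6
C(4,3) = 4
dim_A + dim_B = 6 + 4 = 10


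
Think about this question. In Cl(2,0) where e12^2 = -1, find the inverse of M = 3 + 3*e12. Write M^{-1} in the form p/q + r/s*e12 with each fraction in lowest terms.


M = 3 + 3*e12, where e12^2 = -1.
Since M commutes with its reverse ~M = a - b*e12, M * ~M = a^2 - b^2*e12^2 = a^2 + b^2.
So M^{-1} = ~M / (a^2 + b^2) = (a - b*e12)/(a^2 + b^2).
a^2 + b^2 = 9 + 9 = 18
Scalar part = 3/18 = 1/6
Bivector coeff = -3/18 = -1/6
M^{-1} = 1/6 - 1/6*e12


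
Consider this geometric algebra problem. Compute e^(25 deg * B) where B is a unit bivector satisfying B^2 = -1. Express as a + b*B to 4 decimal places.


For a unit bivector B with B^2 = -1, the exponential series gives
e^(theta*B) = cos(theta) + sin(theta)*B (the GA analogue of Euler's formula).
theta = 25 degrees = 0.436332 rad
cos(25 deg) = 0.9063
sin(25 deg) = 0.4226
exp(theta*B) = 0.9063 + 0.4226*B
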